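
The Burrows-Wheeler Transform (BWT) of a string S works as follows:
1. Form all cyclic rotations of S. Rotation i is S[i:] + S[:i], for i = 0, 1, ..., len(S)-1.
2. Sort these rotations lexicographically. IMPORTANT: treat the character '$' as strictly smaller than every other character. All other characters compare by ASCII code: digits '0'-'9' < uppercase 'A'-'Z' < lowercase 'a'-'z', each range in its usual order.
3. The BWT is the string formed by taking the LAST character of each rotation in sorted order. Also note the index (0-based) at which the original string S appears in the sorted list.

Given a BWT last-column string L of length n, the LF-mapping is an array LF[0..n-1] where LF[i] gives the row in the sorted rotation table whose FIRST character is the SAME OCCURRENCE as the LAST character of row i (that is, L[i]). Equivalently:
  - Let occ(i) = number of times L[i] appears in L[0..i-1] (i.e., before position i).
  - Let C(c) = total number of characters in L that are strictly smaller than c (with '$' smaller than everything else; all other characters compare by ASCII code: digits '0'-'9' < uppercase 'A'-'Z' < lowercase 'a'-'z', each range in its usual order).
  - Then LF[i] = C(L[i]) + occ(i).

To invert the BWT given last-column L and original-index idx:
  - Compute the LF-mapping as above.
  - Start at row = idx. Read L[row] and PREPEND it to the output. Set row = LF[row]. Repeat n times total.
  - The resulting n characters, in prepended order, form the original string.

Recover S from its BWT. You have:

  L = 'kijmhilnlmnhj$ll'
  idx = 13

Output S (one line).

Answer: mlljmihijhlnlnk$

Derivation:
LF mapping: 7 3 5 12 1 4 8 14 9 13 15 2 6 0 10 11
Walk LF starting at row 13, prepending L[row]:
  step 1: row=13, L[13]='$', prepend. Next row=LF[13]=0
  step 2: row=0, L[0]='k', prepend. Next row=LF[0]=7
  step 3: row=7, L[7]='n', prepend. Next row=LF[7]=14
  step 4: row=14, L[14]='l', prepend. Next row=LF[14]=10
  step 5: row=10, L[10]='n', prepend. Next row=LF[10]=15
  step 6: row=15, L[15]='l', prepend. Next row=LF[15]=11
  step 7: row=11, L[11]='h', prepend. Next row=LF[11]=2
  step 8: row=2, L[2]='j', prepend. Next row=LF[2]=5
  step 9: row=5, L[5]='i', prepend. Next row=LF[5]=4
  step 10: row=4, L[4]='h', prepend. Next row=LF[4]=1
  step 11: row=1, L[1]='i', prepend. Next row=LF[1]=3
  step 12: row=3, L[3]='m', prepend. Next row=LF[3]=12
  step 13: row=12, L[12]='j', prepend. Next row=LF[12]=6
  step 14: row=6, L[6]='l', prepend. Next row=LF[6]=8
  step 15: row=8, L[8]='l', prepend. Next row=LF[8]=9
  step 16: row=9, L[9]='m', prepend. Next row=LF[9]=13
Reversed output: mlljmihijhlnlnk$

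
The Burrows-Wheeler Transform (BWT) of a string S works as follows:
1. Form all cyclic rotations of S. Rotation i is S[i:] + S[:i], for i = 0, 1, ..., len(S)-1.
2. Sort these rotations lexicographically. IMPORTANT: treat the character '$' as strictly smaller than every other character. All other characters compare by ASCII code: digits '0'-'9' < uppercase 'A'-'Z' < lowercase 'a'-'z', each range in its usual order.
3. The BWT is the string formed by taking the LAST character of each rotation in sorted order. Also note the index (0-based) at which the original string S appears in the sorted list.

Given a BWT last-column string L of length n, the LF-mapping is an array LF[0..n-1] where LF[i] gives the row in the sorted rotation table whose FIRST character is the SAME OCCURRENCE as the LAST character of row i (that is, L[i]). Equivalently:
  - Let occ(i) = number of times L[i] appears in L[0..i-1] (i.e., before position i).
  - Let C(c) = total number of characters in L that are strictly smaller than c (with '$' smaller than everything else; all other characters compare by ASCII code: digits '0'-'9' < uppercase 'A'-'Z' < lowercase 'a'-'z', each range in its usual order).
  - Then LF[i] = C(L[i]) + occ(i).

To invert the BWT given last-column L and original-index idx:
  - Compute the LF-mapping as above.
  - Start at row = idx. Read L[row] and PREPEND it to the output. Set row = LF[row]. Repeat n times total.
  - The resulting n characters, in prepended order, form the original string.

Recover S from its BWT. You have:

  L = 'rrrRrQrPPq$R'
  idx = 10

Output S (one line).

LF mapping: 7 8 9 4 10 3 11 1 2 6 0 5
Walk LF starting at row 10, prepending L[row]:
  step 1: row=10, L[10]='$', prepend. Next row=LF[10]=0
  step 2: row=0, L[0]='r', prepend. Next row=LF[0]=7
  step 3: row=7, L[7]='P', prepend. Next row=LF[7]=1
  step 4: row=1, L[1]='r', prepend. Next row=LF[1]=8
  step 5: row=8, L[8]='P', prepend. Next row=LF[8]=2
  step 6: row=2, L[2]='r', prepend. Next row=LF[2]=9
  step 7: row=9, L[9]='q', prepend. Next row=LF[9]=6
  step 8: row=6, L[6]='r', prepend. Next row=LF[6]=11
  step 9: row=11, L[11]='R', prepend. Next row=LF[11]=5
  step 10: row=5, L[5]='Q', prepend. Next row=LF[5]=3
  step 11: row=3, L[3]='R', prepend. Next row=LF[3]=4
  step 12: row=4, L[4]='r', prepend. Next row=LF[4]=10
Reversed output: rRQRrqrPrPr$

Answer: rRQRrqrPrPr$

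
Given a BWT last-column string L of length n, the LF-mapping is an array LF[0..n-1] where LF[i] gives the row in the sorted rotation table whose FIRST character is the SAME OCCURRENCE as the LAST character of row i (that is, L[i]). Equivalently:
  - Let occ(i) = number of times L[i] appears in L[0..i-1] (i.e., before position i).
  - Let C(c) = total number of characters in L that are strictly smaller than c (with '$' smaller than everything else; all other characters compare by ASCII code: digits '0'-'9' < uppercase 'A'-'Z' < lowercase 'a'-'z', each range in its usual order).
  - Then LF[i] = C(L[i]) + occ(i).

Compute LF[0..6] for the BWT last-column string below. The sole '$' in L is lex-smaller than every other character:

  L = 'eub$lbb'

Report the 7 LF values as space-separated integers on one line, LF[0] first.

Char counts: '$':1, 'b':3, 'e':1, 'l':1, 'u':1
C (first-col start): C('$')=0, C('b')=1, C('e')=4, C('l')=5, C('u')=6
L[0]='e': occ=0, LF[0]=C('e')+0=4+0=4
L[1]='u': occ=0, LF[1]=C('u')+0=6+0=6
L[2]='b': occ=0, LF[2]=C('b')+0=1+0=1
L[3]='$': occ=0, LF[3]=C('$')+0=0+0=0
L[4]='l': occ=0, LF[4]=C('l')+0=5+0=5
L[5]='b': occ=1, LF[5]=C('b')+1=1+1=2
L[6]='b': occ=2, LF[6]=C('b')+2=1+2=3

Answer: 4 6 1 0 5 2 3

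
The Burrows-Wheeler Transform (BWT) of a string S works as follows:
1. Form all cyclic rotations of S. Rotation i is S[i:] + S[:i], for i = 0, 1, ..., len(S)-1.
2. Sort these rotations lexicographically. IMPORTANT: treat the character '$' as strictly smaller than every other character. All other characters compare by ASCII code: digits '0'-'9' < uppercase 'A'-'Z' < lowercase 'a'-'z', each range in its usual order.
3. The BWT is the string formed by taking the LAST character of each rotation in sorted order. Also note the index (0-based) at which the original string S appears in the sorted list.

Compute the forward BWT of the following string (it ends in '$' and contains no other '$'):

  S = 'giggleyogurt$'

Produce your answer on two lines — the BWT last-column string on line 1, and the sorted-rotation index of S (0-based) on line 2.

Answer: tli$goggyurge
3

Derivation:
All 13 rotations (rotation i = S[i:]+S[:i]):
  rot[0] = giggleyogurt$
  rot[1] = iggleyogurt$g
  rot[2] = ggleyogurt$gi
  rot[3] = gleyogurt$gig
  rot[4] = leyogurt$gigg
  rot[5] = eyogurt$giggl
  rot[6] = yogurt$giggle
  rot[7] = ogurt$giggley
  rot[8] = gurt$giggleyo
  rot[9] = urt$giggleyog
  rot[10] = rt$giggleyogu
  rot[11] = t$giggleyogur
  rot[12] = $giggleyogurt
Sorted (with $ < everything):
  sorted[0] = $giggleyogurt  (last char: 't')
  sorted[1] = eyogurt$giggl  (last char: 'l')
  sorted[2] = ggleyogurt$gi  (last char: 'i')
  sorted[3] = giggleyogurt$  (last char: '$')
  sorted[4] = gleyogurt$gig  (last char: 'g')
  sorted[5] = gurt$giggleyo  (last char: 'o')
  sorted[6] = iggleyogurt$g  (last char: 'g')
  sorted[7] = leyogurt$gigg  (last char: 'g')
  sorted[8] = ogurt$giggley  (last char: 'y')
  sorted[9] = rt$giggleyogu  (last char: 'u')
  sorted[10] = t$giggleyogur  (last char: 'r')
  sorted[11] = urt$giggleyog  (last char: 'g')
  sorted[12] = yogurt$giggle  (last char: 'e')
Last column: tli$goggyurge
Original string S is at sorted index 3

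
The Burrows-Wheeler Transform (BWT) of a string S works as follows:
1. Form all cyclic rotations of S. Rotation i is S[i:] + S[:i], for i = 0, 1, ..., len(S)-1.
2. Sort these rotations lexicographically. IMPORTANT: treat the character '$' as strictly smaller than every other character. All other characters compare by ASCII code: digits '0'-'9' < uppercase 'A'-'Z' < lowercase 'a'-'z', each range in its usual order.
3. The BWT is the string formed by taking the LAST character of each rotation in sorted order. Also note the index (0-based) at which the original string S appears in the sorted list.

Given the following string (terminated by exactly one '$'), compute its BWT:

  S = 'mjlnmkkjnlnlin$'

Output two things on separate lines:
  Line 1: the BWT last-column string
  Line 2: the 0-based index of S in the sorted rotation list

Answer: nlmkkmnnj$niljl
9

Derivation:
All 15 rotations (rotation i = S[i:]+S[:i]):
  rot[0] = mjlnmkkjnlnlin$
  rot[1] = jlnmkkjnlnlin$m
  rot[2] = lnmkkjnlnlin$mj
  rot[3] = nmkkjnlnlin$mjl
  rot[4] = mkkjnlnlin$mjln
  rot[5] = kkjnlnlin$mjlnm
  rot[6] = kjnlnlin$mjlnmk
  rot[7] = jnlnlin$mjlnmkk
  rot[8] = nlnlin$mjlnmkkj
  rot[9] = lnlin$mjlnmkkjn
  rot[10] = nlin$mjlnmkkjnl
  rot[11] = lin$mjlnmkkjnln
  rot[12] = in$mjlnmkkjnlnl
  rot[13] = n$mjlnmkkjnlnli
  rot[14] = $mjlnmkkjnlnlin
Sorted (with $ < everything):
  sorted[0] = $mjlnmkkjnlnlin  (last char: 'n')
  sorted[1] = in$mjlnmkkjnlnl  (last char: 'l')
  sorted[2] = jlnmkkjnlnlin$m  (last char: 'm')
  sorted[3] = jnlnlin$mjlnmkk  (last char: 'k')
  sorted[4] = kjnlnlin$mjlnmk  (last char: 'k')
  sorted[5] = kkjnlnlin$mjlnm  (last char: 'm')
  sorted[6] = lin$mjlnmkkjnln  (last char: 'n')
  sorted[7] = lnlin$mjlnmkkjn  (last char: 'n')
  sorted[8] = lnmkkjnlnlin$mj  (last char: 'j')
  sorted[9] = mjlnmkkjnlnlin$  (last char: '$')
  sorted[10] = mkkjnlnlin$mjln  (last char: 'n')
  sorted[11] = n$mjlnmkkjnlnli  (last char: 'i')
  sorted[12] = nlin$mjlnmkkjnl  (last char: 'l')
  sorted[13] = nlnlin$mjlnmkkj  (last char: 'j')
  sorted[14] = nmkkjnlnlin$mjl  (last char: 'l')
Last column: nlmkkmnnj$niljl
Original string S is at sorted index 9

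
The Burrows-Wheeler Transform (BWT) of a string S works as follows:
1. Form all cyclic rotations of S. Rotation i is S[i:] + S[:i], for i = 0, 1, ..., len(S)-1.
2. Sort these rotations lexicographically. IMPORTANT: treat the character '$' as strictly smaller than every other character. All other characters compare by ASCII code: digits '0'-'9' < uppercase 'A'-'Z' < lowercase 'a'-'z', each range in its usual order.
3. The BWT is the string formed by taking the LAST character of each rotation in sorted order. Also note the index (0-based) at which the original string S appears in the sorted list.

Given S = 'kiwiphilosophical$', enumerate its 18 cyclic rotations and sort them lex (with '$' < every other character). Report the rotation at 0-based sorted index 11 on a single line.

All 18 rotations (rotation i = S[i:]+S[:i]):
  rot[0] = kiwiphilosophical$
  rot[1] = iwiphilosophical$k
  rot[2] = wiphilosophical$ki
  rot[3] = iphilosophical$kiw
  rot[4] = philosophical$kiwi
  rot[5] = hilosophical$kiwip
  rot[6] = ilosophical$kiwiph
  rot[7] = losophical$kiwiphi
  rot[8] = osophical$kiwiphil
  rot[9] = sophical$kiwiphilo
  rot[10] = ophical$kiwiphilos
  rot[11] = phical$kiwiphiloso
  rot[12] = hical$kiwiphilosop
  rot[13] = ical$kiwiphilosoph
  rot[14] = cal$kiwiphilosophi
  rot[15] = al$kiwiphilosophic
  rot[16] = l$kiwiphilosophica
  rot[17] = $kiwiphilosophical
Sorted (with $ < everything):
  sorted[0] = $kiwiphilosophical
  sorted[1] = al$kiwiphilosophic
  sorted[2] = cal$kiwiphilosophi
  sorted[3] = hical$kiwiphilosop
  sorted[4] = hilosophical$kiwip
  sorted[5] = ical$kiwiphilosoph
  sorted[6] = ilosophical$kiwiph
  sorted[7] = iphilosophical$kiw
  sorted[8] = iwiphilosophical$k
  sorted[9] = kiwiphilosophical$
  sorted[10] = l$kiwiphilosophica
  sorted[11] = losophical$kiwiphi
  sorted[12] = ophical$kiwiphilos
  sorted[13] = osophical$kiwiphil
  sorted[14] = phical$kiwiphiloso
  sorted[15] = philosophical$kiwi
  sorted[16] = sophical$kiwiphilo
  sorted[17] = wiphilosophical$ki
sorted[11] = losophical$kiwiphi

Answer: losophical$kiwiphi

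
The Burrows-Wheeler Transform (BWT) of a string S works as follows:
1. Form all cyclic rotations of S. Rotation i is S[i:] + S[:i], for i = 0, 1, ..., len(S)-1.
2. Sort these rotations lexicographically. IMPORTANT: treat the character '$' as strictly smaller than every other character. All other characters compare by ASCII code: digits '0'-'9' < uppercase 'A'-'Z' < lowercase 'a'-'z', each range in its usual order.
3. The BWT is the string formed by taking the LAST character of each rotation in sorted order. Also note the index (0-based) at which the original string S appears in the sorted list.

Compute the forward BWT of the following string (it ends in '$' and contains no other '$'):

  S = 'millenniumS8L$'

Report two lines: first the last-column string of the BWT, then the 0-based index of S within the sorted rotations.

Answer: LS8mlmnliu$nei
10

Derivation:
All 14 rotations (rotation i = S[i:]+S[:i]):
  rot[0] = millenniumS8L$
  rot[1] = illenniumS8L$m
  rot[2] = llenniumS8L$mi
  rot[3] = lenniumS8L$mil
  rot[4] = enniumS8L$mill
  rot[5] = nniumS8L$mille
  rot[6] = niumS8L$millen
  rot[7] = iumS8L$millenn
  rot[8] = umS8L$millenni
  rot[9] = mS8L$millenniu
  rot[10] = S8L$millennium
  rot[11] = 8L$millenniumS
  rot[12] = L$millenniumS8
  rot[13] = $millenniumS8L
Sorted (with $ < everything):
  sorted[0] = $millenniumS8L  (last char: 'L')
  sorted[1] = 8L$millenniumS  (last char: 'S')
  sorted[2] = L$millenniumS8  (last char: '8')
  sorted[3] = S8L$millennium  (last char: 'm')
  sorted[4] = enniumS8L$mill  (last char: 'l')
  sorted[5] = illenniumS8L$m  (last char: 'm')
  sorted[6] = iumS8L$millenn  (last char: 'n')
  sorted[7] = lenniumS8L$mil  (last char: 'l')
  sorted[8] = llenniumS8L$mi  (last char: 'i')
  sorted[9] = mS8L$millenniu  (last char: 'u')
  sorted[10] = millenniumS8L$  (last char: '$')
  sorted[11] = niumS8L$millen  (last char: 'n')
  sorted[12] = nniumS8L$mille  (last char: 'e')
  sorted[13] = umS8L$millenni  (last char: 'i')
Last column: LS8mlmnliu$nei
Original string S is at sorted index 10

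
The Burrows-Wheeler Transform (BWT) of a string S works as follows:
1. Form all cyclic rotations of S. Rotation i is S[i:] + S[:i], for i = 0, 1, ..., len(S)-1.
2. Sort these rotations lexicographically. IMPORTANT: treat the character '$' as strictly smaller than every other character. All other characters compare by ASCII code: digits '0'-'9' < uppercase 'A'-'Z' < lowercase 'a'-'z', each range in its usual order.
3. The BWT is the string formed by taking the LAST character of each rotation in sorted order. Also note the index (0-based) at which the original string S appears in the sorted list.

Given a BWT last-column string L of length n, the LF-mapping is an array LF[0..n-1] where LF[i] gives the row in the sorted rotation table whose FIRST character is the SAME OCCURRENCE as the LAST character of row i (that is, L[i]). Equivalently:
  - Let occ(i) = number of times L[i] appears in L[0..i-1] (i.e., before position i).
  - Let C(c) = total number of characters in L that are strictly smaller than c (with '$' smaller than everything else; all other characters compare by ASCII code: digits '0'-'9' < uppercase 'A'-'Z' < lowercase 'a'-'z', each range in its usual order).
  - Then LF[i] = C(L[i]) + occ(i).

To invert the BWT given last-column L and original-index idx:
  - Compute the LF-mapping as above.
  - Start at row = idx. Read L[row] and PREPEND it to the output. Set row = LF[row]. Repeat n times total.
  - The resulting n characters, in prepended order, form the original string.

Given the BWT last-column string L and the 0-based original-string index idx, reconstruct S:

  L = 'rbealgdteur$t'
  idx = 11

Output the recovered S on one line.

LF mapping: 8 2 4 1 7 6 3 10 5 12 9 0 11
Walk LF starting at row 11, prepending L[row]:
  step 1: row=11, L[11]='$', prepend. Next row=LF[11]=0
  step 2: row=0, L[0]='r', prepend. Next row=LF[0]=8
  step 3: row=8, L[8]='e', prepend. Next row=LF[8]=5
  step 4: row=5, L[5]='g', prepend. Next row=LF[5]=6
  step 5: row=6, L[6]='d', prepend. Next row=LF[6]=3
  step 6: row=3, L[3]='a', prepend. Next row=LF[3]=1
  step 7: row=1, L[1]='b', prepend. Next row=LF[1]=2
  step 8: row=2, L[2]='e', prepend. Next row=LF[2]=4
  step 9: row=4, L[4]='l', prepend. Next row=LF[4]=7
  step 10: row=7, L[7]='t', prepend. Next row=LF[7]=10
  step 11: row=10, L[10]='r', prepend. Next row=LF[10]=9
  step 12: row=9, L[9]='u', prepend. Next row=LF[9]=12
  step 13: row=12, L[12]='t', prepend. Next row=LF[12]=11
Reversed output: turtlebadger$

Answer: turtlebadger$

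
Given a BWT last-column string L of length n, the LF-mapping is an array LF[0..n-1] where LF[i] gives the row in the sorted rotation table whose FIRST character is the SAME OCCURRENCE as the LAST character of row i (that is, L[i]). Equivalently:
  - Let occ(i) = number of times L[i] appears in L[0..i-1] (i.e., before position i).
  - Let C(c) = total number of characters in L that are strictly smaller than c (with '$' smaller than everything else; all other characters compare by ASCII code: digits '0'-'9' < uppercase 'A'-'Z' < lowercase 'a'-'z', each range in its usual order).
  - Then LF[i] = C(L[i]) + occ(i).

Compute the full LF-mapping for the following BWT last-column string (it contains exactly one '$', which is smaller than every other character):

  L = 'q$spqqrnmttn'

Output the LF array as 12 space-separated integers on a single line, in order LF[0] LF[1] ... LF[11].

Char counts: '$':1, 'm':1, 'n':2, 'p':1, 'q':3, 'r':1, 's':1, 't':2
C (first-col start): C('$')=0, C('m')=1, C('n')=2, C('p')=4, C('q')=5, C('r')=8, C('s')=9, C('t')=10
L[0]='q': occ=0, LF[0]=C('q')+0=5+0=5
L[1]='$': occ=0, LF[1]=C('$')+0=0+0=0
L[2]='s': occ=0, LF[2]=C('s')+0=9+0=9
L[3]='p': occ=0, LF[3]=C('p')+0=4+0=4
L[4]='q': occ=1, LF[4]=C('q')+1=5+1=6
L[5]='q': occ=2, LF[5]=C('q')+2=5+2=7
L[6]='r': occ=0, LF[6]=C('r')+0=8+0=8
L[7]='n': occ=0, LF[7]=C('n')+0=2+0=2
L[8]='m': occ=0, LF[8]=C('m')+0=1+0=1
L[9]='t': occ=0, LF[9]=C('t')+0=10+0=10
L[10]='t': occ=1, LF[10]=C('t')+1=10+1=11
L[11]='n': occ=1, LF[11]=C('n')+1=2+1=3

Answer: 5 0 9 4 6 7 8 2 1 10 11 3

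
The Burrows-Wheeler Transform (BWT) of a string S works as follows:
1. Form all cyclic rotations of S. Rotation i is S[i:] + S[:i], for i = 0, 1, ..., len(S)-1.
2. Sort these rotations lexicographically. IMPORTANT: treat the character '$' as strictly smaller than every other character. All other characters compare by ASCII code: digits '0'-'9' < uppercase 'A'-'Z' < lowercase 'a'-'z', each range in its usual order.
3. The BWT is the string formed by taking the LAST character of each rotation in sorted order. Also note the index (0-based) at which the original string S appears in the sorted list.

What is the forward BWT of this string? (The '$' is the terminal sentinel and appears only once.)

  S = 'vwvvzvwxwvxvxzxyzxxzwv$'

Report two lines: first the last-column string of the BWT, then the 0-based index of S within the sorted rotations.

Answer: vww$zwxvzvxvvwzzxvxvxyx
3

Derivation:
All 23 rotations (rotation i = S[i:]+S[:i]):
  rot[0] = vwvvzvwxwvxvxzxyzxxzwv$
  rot[1] = wvvzvwxwvxvxzxyzxxzwv$v
  rot[2] = vvzvwxwvxvxzxyzxxzwv$vw
  rot[3] = vzvwxwvxvxzxyzxxzwv$vwv
  rot[4] = zvwxwvxvxzxyzxxzwv$vwvv
  rot[5] = vwxwvxvxzxyzxxzwv$vwvvz
  rot[6] = wxwvxvxzxyzxxzwv$vwvvzv
  rot[7] = xwvxvxzxyzxxzwv$vwvvzvw
  rot[8] = wvxvxzxyzxxzwv$vwvvzvwx
  rot[9] = vxvxzxyzxxzwv$vwvvzvwxw
  rot[10] = xvxzxyzxxzwv$vwvvzvwxwv
  rot[11] = vxzxyzxxzwv$vwvvzvwxwvx
  rot[12] = xzxyzxxzwv$vwvvzvwxwvxv
  rot[13] = zxyzxxzwv$vwvvzvwxwvxvx
  rot[14] = xyzxxzwv$vwvvzvwxwvxvxz
  rot[15] = yzxxzwv$vwvvzvwxwvxvxzx
  rot[16] = zxxzwv$vwvvzvwxwvxvxzxy
  rot[17] = xxzwv$vwvvzvwxwvxvxzxyz
  rot[18] = xzwv$vwvvzvwxwvxvxzxyzx
  rot[19] = zwv$vwvvzvwxwvxvxzxyzxx
  rot[20] = wv$vwvvzvwxwvxvxzxyzxxz
  rot[21] = v$vwvvzvwxwvxvxzxyzxxzw
  rot[22] = $vwvvzvwxwvxvxzxyzxxzwv
Sorted (with $ < everything):
  sorted[0] = $vwvvzvwxwvxvxzxyzxxzwv  (last char: 'v')
  sorted[1] = v$vwvvzvwxwvxvxzxyzxxzw  (last char: 'w')
  sorted[2] = vvzvwxwvxvxzxyzxxzwv$vw  (last char: 'w')
  sorted[3] = vwvvzvwxwvxvxzxyzxxzwv$  (last char: '$')
  sorted[4] = vwxwvxvxzxyzxxzwv$vwvvz  (last char: 'z')
  sorted[5] = vxvxzxyzxxzwv$vwvvzvwxw  (last char: 'w')
  sorted[6] = vxzxyzxxzwv$vwvvzvwxwvx  (last char: 'x')
  sorted[7] = vzvwxwvxvxzxyzxxzwv$vwv  (last char: 'v')
  sorted[8] = wv$vwvvzvwxwvxvxzxyzxxz  (last char: 'z')
  sorted[9] = wvvzvwxwvxvxzxyzxxzwv$v  (last char: 'v')
  sorted[10] = wvxvxzxyzxxzwv$vwvvzvwx  (last char: 'x')
  sorted[11] = wxwvxvxzxyzxxzwv$vwvvzv  (last char: 'v')
  sorted[12] = xvxzxyzxxzwv$vwvvzvwxwv  (last char: 'v')
  sorted[13] = xwvxvxzxyzxxzwv$vwvvzvw  (last char: 'w')
  sorted[14] = xxzwv$vwvvzvwxwvxvxzxyz  (last char: 'z')
  sorted[15] = xyzxxzwv$vwvvzvwxwvxvxz  (last char: 'z')
  sorted[16] = xzwv$vwvvzvwxwvxvxzxyzx  (last char: 'x')
  sorted[17] = xzxyzxxzwv$vwvvzvwxwvxv  (last char: 'v')
  sorted[18] = yzxxzwv$vwvvzvwxwvxvxzx  (last char: 'x')
  sorted[19] = zvwxwvxvxzxyzxxzwv$vwvv  (last char: 'v')
  sorted[20] = zwv$vwvvzvwxwvxvxzxyzxx  (last char: 'x')
  sorted[21] = zxxzwv$vwvvzvwxwvxvxzxy  (last char: 'y')
  sorted[22] = zxyzxxzwv$vwvvzvwxwvxvx  (last char: 'x')
Last column: vww$zwxvzvxvvwzzxvxvxyx
Original string S is at sorted index 3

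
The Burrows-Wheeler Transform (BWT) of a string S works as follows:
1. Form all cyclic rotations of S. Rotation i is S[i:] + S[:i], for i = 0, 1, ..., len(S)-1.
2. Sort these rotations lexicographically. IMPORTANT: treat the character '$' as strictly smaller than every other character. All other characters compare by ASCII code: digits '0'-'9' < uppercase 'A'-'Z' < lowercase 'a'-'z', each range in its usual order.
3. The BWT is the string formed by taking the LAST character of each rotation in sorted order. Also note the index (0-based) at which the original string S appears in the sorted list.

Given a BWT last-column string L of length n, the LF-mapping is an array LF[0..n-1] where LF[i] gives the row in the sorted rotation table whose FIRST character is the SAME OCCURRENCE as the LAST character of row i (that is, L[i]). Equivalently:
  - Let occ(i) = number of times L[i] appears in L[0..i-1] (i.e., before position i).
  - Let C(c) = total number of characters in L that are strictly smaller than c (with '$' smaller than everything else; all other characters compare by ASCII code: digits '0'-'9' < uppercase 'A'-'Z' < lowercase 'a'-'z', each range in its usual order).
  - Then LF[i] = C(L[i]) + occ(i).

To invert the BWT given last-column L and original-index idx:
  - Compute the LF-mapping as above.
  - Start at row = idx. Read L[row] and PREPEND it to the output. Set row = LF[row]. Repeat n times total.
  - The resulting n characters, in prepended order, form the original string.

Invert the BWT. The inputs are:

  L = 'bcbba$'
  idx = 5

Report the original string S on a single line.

Answer: cabbb$

Derivation:
LF mapping: 2 5 3 4 1 0
Walk LF starting at row 5, prepending L[row]:
  step 1: row=5, L[5]='$', prepend. Next row=LF[5]=0
  step 2: row=0, L[0]='b', prepend. Next row=LF[0]=2
  step 3: row=2, L[2]='b', prepend. Next row=LF[2]=3
  step 4: row=3, L[3]='b', prepend. Next row=LF[3]=4
  step 5: row=4, L[4]='a', prepend. Next row=LF[4]=1
  step 6: row=1, L[1]='c', prepend. Next row=LF[1]=5
Reversed output: cabbb$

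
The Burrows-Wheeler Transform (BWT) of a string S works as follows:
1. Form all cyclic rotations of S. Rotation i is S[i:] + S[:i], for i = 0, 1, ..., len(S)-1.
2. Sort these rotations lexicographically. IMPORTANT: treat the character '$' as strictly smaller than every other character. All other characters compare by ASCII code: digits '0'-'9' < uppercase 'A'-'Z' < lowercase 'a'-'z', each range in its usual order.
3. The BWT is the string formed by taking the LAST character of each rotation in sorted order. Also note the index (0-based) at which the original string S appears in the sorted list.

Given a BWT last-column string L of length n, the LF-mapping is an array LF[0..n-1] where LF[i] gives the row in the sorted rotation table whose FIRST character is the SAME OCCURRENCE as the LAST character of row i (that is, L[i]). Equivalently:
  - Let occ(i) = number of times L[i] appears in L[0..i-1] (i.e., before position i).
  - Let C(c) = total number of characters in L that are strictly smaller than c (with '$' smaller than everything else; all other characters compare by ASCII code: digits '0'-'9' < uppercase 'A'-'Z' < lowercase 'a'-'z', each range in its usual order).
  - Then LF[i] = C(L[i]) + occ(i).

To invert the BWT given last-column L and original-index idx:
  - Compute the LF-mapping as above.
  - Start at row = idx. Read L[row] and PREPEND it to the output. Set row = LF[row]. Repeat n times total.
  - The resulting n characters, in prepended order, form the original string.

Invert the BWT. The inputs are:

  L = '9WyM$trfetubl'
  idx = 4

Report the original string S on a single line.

LF mapping: 1 3 12 2 0 9 8 6 5 10 11 4 7
Walk LF starting at row 4, prepending L[row]:
  step 1: row=4, L[4]='$', prepend. Next row=LF[4]=0
  step 2: row=0, L[0]='9', prepend. Next row=LF[0]=1
  step 3: row=1, L[1]='W', prepend. Next row=LF[1]=3
  step 4: row=3, L[3]='M', prepend. Next row=LF[3]=2
  step 5: row=2, L[2]='y', prepend. Next row=LF[2]=12
  step 6: row=12, L[12]='l', prepend. Next row=LF[12]=7
  step 7: row=7, L[7]='f', prepend. Next row=LF[7]=6
  step 8: row=6, L[6]='r', prepend. Next row=LF[6]=8
  step 9: row=8, L[8]='e', prepend. Next row=LF[8]=5
  step 10: row=5, L[5]='t', prepend. Next row=LF[5]=9
  step 11: row=9, L[9]='t', prepend. Next row=LF[9]=10
  step 12: row=10, L[10]='u', prepend. Next row=LF[10]=11
  step 13: row=11, L[11]='b', prepend. Next row=LF[11]=4
Reversed output: butterflyMW9$

Answer: butterflyMW9$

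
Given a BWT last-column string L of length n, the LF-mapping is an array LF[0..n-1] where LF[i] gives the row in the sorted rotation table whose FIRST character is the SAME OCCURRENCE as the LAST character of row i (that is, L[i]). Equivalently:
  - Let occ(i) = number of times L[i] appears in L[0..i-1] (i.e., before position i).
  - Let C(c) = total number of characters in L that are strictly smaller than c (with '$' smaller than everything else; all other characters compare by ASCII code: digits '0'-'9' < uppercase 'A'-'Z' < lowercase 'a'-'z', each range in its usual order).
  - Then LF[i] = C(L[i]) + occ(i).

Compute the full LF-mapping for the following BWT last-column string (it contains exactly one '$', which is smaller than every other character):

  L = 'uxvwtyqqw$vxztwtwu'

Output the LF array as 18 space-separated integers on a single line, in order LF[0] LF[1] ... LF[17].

Answer: 6 14 8 10 3 16 1 2 11 0 9 15 17 4 12 5 13 7

Derivation:
Char counts: '$':1, 'q':2, 't':3, 'u':2, 'v':2, 'w':4, 'x':2, 'y':1, 'z':1
C (first-col start): C('$')=0, C('q')=1, C('t')=3, C('u')=6, C('v')=8, C('w')=10, C('x')=14, C('y')=16, C('z')=17
L[0]='u': occ=0, LF[0]=C('u')+0=6+0=6
L[1]='x': occ=0, LF[1]=C('x')+0=14+0=14
L[2]='v': occ=0, LF[2]=C('v')+0=8+0=8
L[3]='w': occ=0, LF[3]=C('w')+0=10+0=10
L[4]='t': occ=0, LF[4]=C('t')+0=3+0=3
L[5]='y': occ=0, LF[5]=C('y')+0=16+0=16
L[6]='q': occ=0, LF[6]=C('q')+0=1+0=1
L[7]='q': occ=1, LF[7]=C('q')+1=1+1=2
L[8]='w': occ=1, LF[8]=C('w')+1=10+1=11
L[9]='$': occ=0, LF[9]=C('$')+0=0+0=0
L[10]='v': occ=1, LF[10]=C('v')+1=8+1=9
L[11]='x': occ=1, LF[11]=C('x')+1=14+1=15
L[12]='z': occ=0, LF[12]=C('z')+0=17+0=17
L[13]='t': occ=1, LF[13]=C('t')+1=3+1=4
L[14]='w': occ=2, LF[14]=C('w')+2=10+2=12
L[15]='t': occ=2, LF[15]=C('t')+2=3+2=5
L[16]='w': occ=3, LF[16]=C('w')+3=10+3=13
L[17]='u': occ=1, LF[17]=C('u')+1=6+1=7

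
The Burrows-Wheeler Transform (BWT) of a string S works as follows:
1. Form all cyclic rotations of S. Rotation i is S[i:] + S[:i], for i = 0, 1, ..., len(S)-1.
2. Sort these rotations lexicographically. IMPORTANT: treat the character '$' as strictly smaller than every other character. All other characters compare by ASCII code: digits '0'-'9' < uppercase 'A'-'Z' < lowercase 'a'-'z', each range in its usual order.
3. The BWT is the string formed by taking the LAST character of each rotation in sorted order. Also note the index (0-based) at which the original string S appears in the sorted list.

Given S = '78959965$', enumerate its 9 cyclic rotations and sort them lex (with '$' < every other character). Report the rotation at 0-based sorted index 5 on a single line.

Answer: 8959965$7

Derivation:
All 9 rotations (rotation i = S[i:]+S[:i]):
  rot[0] = 78959965$
  rot[1] = 8959965$7
  rot[2] = 959965$78
  rot[3] = 59965$789
  rot[4] = 9965$7895
  rot[5] = 965$78959
  rot[6] = 65$789599
  rot[7] = 5$7895996
  rot[8] = $78959965
Sorted (with $ < everything):
  sorted[0] = $78959965
  sorted[1] = 5$7895996
  sorted[2] = 59965$789
  sorted[3] = 65$789599
  sorted[4] = 78959965$
  sorted[5] = 8959965$7
  sorted[6] = 959965$78
  sorted[7] = 965$78959
  sorted[8] = 9965$7895
sorted[5] = 8959965$7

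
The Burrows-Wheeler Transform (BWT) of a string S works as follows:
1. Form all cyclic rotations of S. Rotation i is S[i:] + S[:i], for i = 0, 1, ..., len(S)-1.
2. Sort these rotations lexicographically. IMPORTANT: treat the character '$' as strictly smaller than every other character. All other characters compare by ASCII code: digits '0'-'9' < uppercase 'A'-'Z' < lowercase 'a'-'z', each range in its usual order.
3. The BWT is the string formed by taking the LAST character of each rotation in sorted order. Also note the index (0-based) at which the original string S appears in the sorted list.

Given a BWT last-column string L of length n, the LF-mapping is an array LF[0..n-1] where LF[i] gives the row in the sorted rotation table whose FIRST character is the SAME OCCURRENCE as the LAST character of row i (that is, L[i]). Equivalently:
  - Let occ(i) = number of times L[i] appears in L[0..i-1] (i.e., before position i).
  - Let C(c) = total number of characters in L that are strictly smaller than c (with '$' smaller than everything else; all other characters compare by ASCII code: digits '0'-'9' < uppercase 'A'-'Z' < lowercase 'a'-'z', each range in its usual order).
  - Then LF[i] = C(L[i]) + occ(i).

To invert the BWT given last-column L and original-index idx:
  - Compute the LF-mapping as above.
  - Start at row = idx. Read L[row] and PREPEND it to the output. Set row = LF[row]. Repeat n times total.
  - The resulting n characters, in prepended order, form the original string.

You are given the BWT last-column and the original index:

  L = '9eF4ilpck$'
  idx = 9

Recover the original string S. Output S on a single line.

Answer: pickle4F9$

Derivation:
LF mapping: 2 5 3 1 6 8 9 4 7 0
Walk LF starting at row 9, prepending L[row]:
  step 1: row=9, L[9]='$', prepend. Next row=LF[9]=0
  step 2: row=0, L[0]='9', prepend. Next row=LF[0]=2
  step 3: row=2, L[2]='F', prepend. Next row=LF[2]=3
  step 4: row=3, L[3]='4', prepend. Next row=LF[3]=1
  step 5: row=1, L[1]='e', prepend. Next row=LF[1]=5
  step 6: row=5, L[5]='l', prepend. Next row=LF[5]=8
  step 7: row=8, L[8]='k', prepend. Next row=LF[8]=7
  step 8: row=7, L[7]='c', prepend. Next row=LF[7]=4
  step 9: row=4, L[4]='i', prepend. Next row=LF[4]=6
  step 10: row=6, L[6]='p', prepend. Next row=LF[6]=9
Reversed output: pickle4F9$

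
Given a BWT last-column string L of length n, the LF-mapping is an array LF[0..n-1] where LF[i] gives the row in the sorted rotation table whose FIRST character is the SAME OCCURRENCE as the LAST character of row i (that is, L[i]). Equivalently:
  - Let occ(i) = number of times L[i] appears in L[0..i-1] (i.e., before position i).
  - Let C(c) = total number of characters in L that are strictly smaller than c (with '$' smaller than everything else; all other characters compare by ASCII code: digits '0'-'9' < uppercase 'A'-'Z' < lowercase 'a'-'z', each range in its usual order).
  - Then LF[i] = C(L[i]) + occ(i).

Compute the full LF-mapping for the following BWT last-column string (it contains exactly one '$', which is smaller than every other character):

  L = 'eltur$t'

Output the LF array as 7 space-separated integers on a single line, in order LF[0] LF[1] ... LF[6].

Char counts: '$':1, 'e':1, 'l':1, 'r':1, 't':2, 'u':1
C (first-col start): C('$')=0, C('e')=1, C('l')=2, C('r')=3, C('t')=4, C('u')=6
L[0]='e': occ=0, LF[0]=C('e')+0=1+0=1
L[1]='l': occ=0, LF[1]=C('l')+0=2+0=2
L[2]='t': occ=0, LF[2]=C('t')+0=4+0=4
L[3]='u': occ=0, LF[3]=C('u')+0=6+0=6
L[4]='r': occ=0, LF[4]=C('r')+0=3+0=3
L[5]='$': occ=0, LF[5]=C('$')+0=0+0=0
L[6]='t': occ=1, LF[6]=C('t')+1=4+1=5

Answer: 1 2 4 6 3 0 5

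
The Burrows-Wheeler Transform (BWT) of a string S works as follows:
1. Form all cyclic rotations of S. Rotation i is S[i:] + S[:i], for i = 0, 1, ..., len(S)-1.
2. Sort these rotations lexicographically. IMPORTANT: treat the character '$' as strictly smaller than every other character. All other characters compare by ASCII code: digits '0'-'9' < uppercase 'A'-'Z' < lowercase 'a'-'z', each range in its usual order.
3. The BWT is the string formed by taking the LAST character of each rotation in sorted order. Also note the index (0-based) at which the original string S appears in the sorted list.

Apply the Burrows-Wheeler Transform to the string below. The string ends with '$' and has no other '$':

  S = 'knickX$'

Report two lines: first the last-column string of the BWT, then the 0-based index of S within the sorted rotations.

Answer: Xkinc$k
5

Derivation:
All 7 rotations (rotation i = S[i:]+S[:i]):
  rot[0] = knickX$
  rot[1] = nickX$k
  rot[2] = ickX$kn
  rot[3] = ckX$kni
  rot[4] = kX$knic
  rot[5] = X$knick
  rot[6] = $knickX
Sorted (with $ < everything):
  sorted[0] = $knickX  (last char: 'X')
  sorted[1] = X$knick  (last char: 'k')
  sorted[2] = ckX$kni  (last char: 'i')
  sorted[3] = ickX$kn  (last char: 'n')
  sorted[4] = kX$knic  (last char: 'c')
  sorted[5] = knickX$  (last char: '$')
  sorted[6] = nickX$k  (last char: 'k')
Last column: Xkinc$k
Original string S is at sorted index 5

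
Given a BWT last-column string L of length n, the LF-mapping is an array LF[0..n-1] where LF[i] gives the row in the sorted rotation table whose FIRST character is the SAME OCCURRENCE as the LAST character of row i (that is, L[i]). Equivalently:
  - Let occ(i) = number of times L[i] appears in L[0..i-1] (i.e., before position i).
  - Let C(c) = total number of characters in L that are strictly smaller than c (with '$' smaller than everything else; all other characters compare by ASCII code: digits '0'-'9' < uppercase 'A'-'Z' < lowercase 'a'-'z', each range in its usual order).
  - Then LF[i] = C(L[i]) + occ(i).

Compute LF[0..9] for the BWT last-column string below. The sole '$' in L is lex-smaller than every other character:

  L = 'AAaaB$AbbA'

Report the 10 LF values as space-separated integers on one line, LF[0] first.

Answer: 1 2 6 7 5 0 3 8 9 4

Derivation:
Char counts: '$':1, 'A':4, 'B':1, 'a':2, 'b':2
C (first-col start): C('$')=0, C('A')=1, C('B')=5, C('a')=6, C('b')=8
L[0]='A': occ=0, LF[0]=C('A')+0=1+0=1
L[1]='A': occ=1, LF[1]=C('A')+1=1+1=2
L[2]='a': occ=0, LF[2]=C('a')+0=6+0=6
L[3]='a': occ=1, LF[3]=C('a')+1=6+1=7
L[4]='B': occ=0, LF[4]=C('B')+0=5+0=5
L[5]='$': occ=0, LF[5]=C('$')+0=0+0=0
L[6]='A': occ=2, LF[6]=C('A')+2=1+2=3
L[7]='b': occ=0, LF[7]=C('b')+0=8+0=8
L[8]='b': occ=1, LF[8]=C('b')+1=8+1=9
L[9]='A': occ=3, LF[9]=C('A')+3=1+3=4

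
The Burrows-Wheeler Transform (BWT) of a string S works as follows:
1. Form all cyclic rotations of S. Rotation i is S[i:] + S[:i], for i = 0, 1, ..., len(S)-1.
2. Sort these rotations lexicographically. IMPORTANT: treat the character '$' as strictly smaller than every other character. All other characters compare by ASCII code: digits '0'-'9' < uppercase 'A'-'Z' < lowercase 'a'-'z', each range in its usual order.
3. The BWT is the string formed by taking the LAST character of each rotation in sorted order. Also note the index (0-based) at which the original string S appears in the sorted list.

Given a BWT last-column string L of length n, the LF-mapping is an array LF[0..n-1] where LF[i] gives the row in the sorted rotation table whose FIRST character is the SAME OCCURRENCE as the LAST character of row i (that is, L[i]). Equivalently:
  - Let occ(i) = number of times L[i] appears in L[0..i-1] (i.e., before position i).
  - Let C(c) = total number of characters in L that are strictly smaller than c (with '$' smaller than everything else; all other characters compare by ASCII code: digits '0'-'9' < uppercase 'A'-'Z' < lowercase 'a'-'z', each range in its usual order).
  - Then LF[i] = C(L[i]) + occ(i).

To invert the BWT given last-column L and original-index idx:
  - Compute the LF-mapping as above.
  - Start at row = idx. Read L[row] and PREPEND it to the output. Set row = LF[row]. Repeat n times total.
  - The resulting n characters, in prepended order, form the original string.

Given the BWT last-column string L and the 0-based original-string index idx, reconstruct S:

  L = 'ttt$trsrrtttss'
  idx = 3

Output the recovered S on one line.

LF mapping: 7 8 9 0 10 1 4 2 3 11 12 13 5 6
Walk LF starting at row 3, prepending L[row]:
  step 1: row=3, L[3]='$', prepend. Next row=LF[3]=0
  step 2: row=0, L[0]='t', prepend. Next row=LF[0]=7
  step 3: row=7, L[7]='r', prepend. Next row=LF[7]=2
  step 4: row=2, L[2]='t', prepend. Next row=LF[2]=9
  step 5: row=9, L[9]='t', prepend. Next row=LF[9]=11
  step 6: row=11, L[11]='t', prepend. Next row=LF[11]=13
  step 7: row=13, L[13]='s', prepend. Next row=LF[13]=6
  step 8: row=6, L[6]='s', prepend. Next row=LF[6]=4
  step 9: row=4, L[4]='t', prepend. Next row=LF[4]=10
  step 10: row=10, L[10]='t', prepend. Next row=LF[10]=12
  step 11: row=12, L[12]='s', prepend. Next row=LF[12]=5
  step 12: row=5, L[5]='r', prepend. Next row=LF[5]=1
  step 13: row=1, L[1]='t', prepend. Next row=LF[1]=8
  step 14: row=8, L[8]='r', prepend. Next row=LF[8]=3
Reversed output: rtrsttsstttrt$

Answer: rtrsttsstttrt$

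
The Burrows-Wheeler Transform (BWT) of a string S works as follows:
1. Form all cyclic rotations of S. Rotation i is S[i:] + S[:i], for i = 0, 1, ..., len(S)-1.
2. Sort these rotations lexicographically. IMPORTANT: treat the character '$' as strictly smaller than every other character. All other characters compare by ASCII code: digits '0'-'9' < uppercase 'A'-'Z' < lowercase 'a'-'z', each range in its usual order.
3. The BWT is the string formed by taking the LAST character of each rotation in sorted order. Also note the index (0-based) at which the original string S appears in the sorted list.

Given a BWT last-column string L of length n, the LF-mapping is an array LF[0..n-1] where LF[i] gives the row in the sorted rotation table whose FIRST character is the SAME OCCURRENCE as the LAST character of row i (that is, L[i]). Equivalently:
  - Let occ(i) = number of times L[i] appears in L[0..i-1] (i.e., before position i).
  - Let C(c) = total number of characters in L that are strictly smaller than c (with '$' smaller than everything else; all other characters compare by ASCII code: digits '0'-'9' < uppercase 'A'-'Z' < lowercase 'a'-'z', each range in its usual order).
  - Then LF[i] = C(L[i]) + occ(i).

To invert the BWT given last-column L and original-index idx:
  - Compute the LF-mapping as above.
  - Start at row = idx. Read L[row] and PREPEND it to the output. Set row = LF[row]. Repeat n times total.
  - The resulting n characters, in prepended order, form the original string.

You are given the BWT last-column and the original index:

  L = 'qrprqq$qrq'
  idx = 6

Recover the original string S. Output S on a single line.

Answer: qrrqqqrpq$

Derivation:
LF mapping: 2 7 1 8 3 4 0 5 9 6
Walk LF starting at row 6, prepending L[row]:
  step 1: row=6, L[6]='$', prepend. Next row=LF[6]=0
  step 2: row=0, L[0]='q', prepend. Next row=LF[0]=2
  step 3: row=2, L[2]='p', prepend. Next row=LF[2]=1
  step 4: row=1, L[1]='r', prepend. Next row=LF[1]=7
  step 5: row=7, L[7]='q', prepend. Next row=LF[7]=5
  step 6: row=5, L[5]='q', prepend. Next row=LF[5]=4
  step 7: row=4, L[4]='q', prepend. Next row=LF[4]=3
  step 8: row=3, L[3]='r', prepend. Next row=LF[3]=8
  step 9: row=8, L[8]='r', prepend. Next row=LF[8]=9
  step 10: row=9, L[9]='q', prepend. Next row=LF[9]=6
Reversed output: qrrqqqrpq$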